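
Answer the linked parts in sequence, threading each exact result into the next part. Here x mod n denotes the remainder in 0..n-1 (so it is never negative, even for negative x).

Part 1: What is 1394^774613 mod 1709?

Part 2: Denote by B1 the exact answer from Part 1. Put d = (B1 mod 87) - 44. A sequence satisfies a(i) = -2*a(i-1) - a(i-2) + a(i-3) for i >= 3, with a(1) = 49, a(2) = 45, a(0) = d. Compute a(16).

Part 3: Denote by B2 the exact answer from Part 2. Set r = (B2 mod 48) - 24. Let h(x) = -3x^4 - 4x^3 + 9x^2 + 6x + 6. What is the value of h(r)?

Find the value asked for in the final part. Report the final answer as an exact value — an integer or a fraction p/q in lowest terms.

-2114

Part 1: squarings mod 1709: 1394^1=1394, 1394^2=103, 1394^4=355, 1394^8=1268, 1394^16=1364, 1394^32=1104, 1394^64=299, 1394^128=533, 1394^256=395, 1394^512=506, 1394^1024=1395, 1394^2048=1183, 1394^4096=1527, 1394^8192=653, 1394^16384=868, 1394^32768=1464, 1394^65536=210, 1394^131072=1375, 1394^262144=471, 1394^524288=1380; 1394^774613 = 1394^1 * 1394^4 * 1394^16 * 1394^64 * 1394^128 * 1394^256 * 1394^4096 * 1394^16384 * 1394^32768 * 1394^65536 * 1394^131072 * 1394^524288 = 1360 (mod 1709); answer 1360
Part 2: B1 = 1360; d = 11; a(3) = -2*(45) - 1*(49) + 1*(11) = -128; iterating: a(3)=-128, a(4)=260, a(5)=-347, a(6)=306, a(7)=-5, a(8)=-643, a(9)=1597, a(10)=-2556, a(11)=2872, a(12)=-1591, a(13)=-2246, a(14)=8955, a(15)=-17255, a(16)=23309; answer 23309
Part 3: B2 = 23309; r = 5; -3*(5)^4 - 4*(5)^3 + 9*(5)^2 + 6*(5)^1 + 6 = (-1875) + (-500) + (225) + (30) + (6) = -2114; answer -2114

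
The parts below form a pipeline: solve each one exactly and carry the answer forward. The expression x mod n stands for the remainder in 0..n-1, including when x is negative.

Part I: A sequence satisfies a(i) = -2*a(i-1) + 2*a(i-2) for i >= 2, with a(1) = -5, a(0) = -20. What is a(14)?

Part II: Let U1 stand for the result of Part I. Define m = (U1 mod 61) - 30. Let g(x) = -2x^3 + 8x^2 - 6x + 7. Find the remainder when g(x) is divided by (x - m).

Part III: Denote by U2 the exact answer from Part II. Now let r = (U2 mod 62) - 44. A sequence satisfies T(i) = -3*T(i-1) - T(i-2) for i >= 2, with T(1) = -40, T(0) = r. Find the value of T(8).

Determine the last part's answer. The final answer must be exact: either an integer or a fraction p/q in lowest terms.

Part I: a(2) = -2*(-5) + 2*(-20) = -30; iterating: a(2)=-30, a(3)=50, a(4)=-160, a(5)=420, a(6)=-1160, a(7)=3160, a(8)=-8640, a(9)=23600, a(10)=-64480, a(11)=176160, a(12)=-481280, a(13)=1314880, a(14)=-3592320; answer -3592320
Part II: U1 = -3592320; m = 1; remainder = value at the root: -2*(1)^3 + 8*(1)^2 - 6*(1)^1 + 7 = (-2) + (8) + (-6) + (7) = 7; answer 7
Part III: U2 = 7; r = -37; T(2) = -3*(-40) - 1*(-37) = 157; iterating: T(2)=157, T(3)=-431, T(4)=1136, T(5)=-2977, T(6)=7795, T(7)=-20408, T(8)=53429; answer 53429

53429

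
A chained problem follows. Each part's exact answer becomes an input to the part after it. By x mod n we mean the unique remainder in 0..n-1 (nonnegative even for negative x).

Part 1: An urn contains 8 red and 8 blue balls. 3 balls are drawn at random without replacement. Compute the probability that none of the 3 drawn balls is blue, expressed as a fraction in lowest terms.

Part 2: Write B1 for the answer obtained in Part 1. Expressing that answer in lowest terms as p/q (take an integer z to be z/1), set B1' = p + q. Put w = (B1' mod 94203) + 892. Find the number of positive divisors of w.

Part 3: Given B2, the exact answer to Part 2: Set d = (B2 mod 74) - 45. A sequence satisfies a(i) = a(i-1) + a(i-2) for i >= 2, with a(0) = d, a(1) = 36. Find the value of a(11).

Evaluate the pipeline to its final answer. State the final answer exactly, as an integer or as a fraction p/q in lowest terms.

Part 1: total draws C(16,3) = 560; favorable C(8,3) = 56; P = 1/10; answer 1/10
Part 2: B1 = 1/10; threaded value p + q = 11; w = 903; 903 = 3 * 7 * 43; number of divisors = (1+1) * (1+1) * (1+1) = 8; answer 8
Part 3: B2 = 8; d = -37; a(2) = 1*(36) + 1*(-37) = -1; iterating: a(2)=-1, a(3)=35, a(4)=34, a(5)=69, a(6)=103, a(7)=172, a(8)=275, a(9)=447, a(10)=722, a(11)=1169; answer 1169

1169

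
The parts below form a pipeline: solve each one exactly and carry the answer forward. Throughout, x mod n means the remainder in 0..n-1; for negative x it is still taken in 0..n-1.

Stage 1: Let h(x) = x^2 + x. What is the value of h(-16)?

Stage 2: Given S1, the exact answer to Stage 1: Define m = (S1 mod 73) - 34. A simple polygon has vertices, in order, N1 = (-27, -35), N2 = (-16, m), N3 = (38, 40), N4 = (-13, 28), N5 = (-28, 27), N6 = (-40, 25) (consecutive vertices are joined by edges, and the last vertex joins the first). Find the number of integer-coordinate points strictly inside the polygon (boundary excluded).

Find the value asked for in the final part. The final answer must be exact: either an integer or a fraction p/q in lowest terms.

Stage 1: 1*(-16)^2 + 1*(-16)^1 = (256) + (-16) = 240; answer 240
Stage 2: S1 = 240; m = -13; cross terms: (-27*-13 - -16*-35)=-209, (-16*40 - 38*-13)=-146, (38*28 - -13*40)=1584, (-13*27 - -28*28)=433, (-28*25 - -40*27)=380, (-40*-35 - -27*25)=2075; twice the area = |4117| = 4117; area = 4117/2; boundary points = 11 + 1 + 3 + 1 + 2 + 1 = 19; strictly interior points = area - boundary/2 + 1 = 2050; answer 2050

2050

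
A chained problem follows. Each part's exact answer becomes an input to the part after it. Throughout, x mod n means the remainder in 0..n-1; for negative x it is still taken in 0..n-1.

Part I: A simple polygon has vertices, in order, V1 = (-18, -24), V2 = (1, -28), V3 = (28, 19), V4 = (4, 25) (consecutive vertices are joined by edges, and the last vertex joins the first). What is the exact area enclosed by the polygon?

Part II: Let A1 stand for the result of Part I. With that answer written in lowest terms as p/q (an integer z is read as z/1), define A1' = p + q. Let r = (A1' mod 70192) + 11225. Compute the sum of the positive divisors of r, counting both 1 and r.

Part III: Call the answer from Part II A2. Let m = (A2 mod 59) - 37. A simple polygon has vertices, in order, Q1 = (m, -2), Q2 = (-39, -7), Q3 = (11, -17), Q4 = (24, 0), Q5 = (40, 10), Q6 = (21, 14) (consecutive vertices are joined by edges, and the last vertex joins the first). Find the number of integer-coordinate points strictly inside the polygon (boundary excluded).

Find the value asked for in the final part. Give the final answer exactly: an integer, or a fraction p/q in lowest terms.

Part I: cross terms: (-18*-28 - 1*-24)=528, (1*19 - 28*-28)=803, (28*25 - 4*19)=624, (4*-24 - -18*25)=354; twice the area = |2309| = 2309; area = 2309/2; answer 2309/2
Part II: A1 = 2309/2; threaded value p + q = 2311; r = 13536; 13536 = 2^5 * 3^2 * 47; sigma = (1 + 2 + 4 + 8 + 16 + 32) * (1 + 3 + 9) * (1 + 47) = 63 * 13 * 48 = 39312; answer 39312
Part III: A2 = 39312; m = -19; cross terms: (-19*-7 - -39*-2)=55, (-39*-17 - 11*-7)=740, (11*0 - 24*-17)=408, (24*10 - 40*0)=240, (40*14 - 21*10)=350, (21*-2 - -19*14)=224; twice the area = |2017| = 2017; area = 2017/2; boundary points = 5 + 10 + 1 + 2 + 1 + 8 = 27; strictly interior points = area - boundary/2 + 1 = 996; answer 996

996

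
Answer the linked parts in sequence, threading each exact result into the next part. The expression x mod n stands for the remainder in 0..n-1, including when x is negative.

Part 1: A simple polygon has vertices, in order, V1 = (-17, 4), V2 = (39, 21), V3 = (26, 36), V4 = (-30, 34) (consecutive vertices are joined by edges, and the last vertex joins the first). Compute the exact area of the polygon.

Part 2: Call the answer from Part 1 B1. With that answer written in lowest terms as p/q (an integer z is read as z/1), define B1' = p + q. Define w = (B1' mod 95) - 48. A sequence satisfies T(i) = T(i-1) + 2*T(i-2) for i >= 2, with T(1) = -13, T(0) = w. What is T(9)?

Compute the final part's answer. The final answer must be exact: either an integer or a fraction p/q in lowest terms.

-8003

Part 1: cross terms: (-17*21 - 39*4)=-513, (39*36 - 26*21)=858, (26*34 - -30*36)=1964, (-30*4 - -17*34)=458; twice the area = |2767| = 2767; area = 2767/2; answer 2767/2
Part 2: B1 = 2767/2; threaded value p + q = 2769; w = -34; T(2) = 1*(-13) + 2*(-34) = -81; iterating: T(2)=-81, T(3)=-107, T(4)=-269, T(5)=-483, T(6)=-1021, T(7)=-1987, T(8)=-4029, T(9)=-8003; answer -8003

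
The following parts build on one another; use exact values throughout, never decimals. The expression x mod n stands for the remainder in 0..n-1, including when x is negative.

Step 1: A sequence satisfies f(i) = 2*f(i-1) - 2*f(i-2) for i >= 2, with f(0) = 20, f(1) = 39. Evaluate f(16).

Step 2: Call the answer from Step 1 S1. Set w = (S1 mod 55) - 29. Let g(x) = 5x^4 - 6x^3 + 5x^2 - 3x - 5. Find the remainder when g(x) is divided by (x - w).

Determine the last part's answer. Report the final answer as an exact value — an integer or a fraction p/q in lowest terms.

Step 1: f(2) = 2*(39) - 2*(20) = 38; iterating: f(2)=38, f(3)=-2, f(4)=-80, f(5)=-156, f(6)=-152, f(7)=8, f(8)=320, f(9)=624, f(10)=608, f(11)=-32, f(12)=-1280, f(13)=-2496, f(14)=-2432, f(15)=128, f(16)=5120; answer 5120
Step 2: S1 = 5120; w = -24; remainder = value at the root: 5*(-24)^4 - 6*(-24)^3 + 5*(-24)^2 - 3*(-24)^1 - 5 = (1658880) + (82944) + (2880) + (72) + (-5) = 1744771; answer 1744771

1744771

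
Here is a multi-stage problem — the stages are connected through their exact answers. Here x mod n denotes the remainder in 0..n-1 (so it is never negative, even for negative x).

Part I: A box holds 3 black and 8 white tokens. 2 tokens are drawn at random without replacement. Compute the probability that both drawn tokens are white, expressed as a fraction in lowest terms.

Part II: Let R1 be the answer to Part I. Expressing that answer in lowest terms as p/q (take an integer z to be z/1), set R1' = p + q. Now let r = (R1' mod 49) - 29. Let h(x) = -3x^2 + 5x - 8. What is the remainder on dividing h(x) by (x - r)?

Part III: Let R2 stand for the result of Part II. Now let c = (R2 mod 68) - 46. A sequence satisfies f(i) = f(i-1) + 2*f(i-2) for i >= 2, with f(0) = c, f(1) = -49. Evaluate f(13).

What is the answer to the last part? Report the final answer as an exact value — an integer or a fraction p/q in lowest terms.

Part I: total draws C(11,2) = 55; favorable C(8,2) = 28; P = 28/55; answer 28/55
Part II: R1 = 28/55; threaded value p + q = 83; r = 5; remainder = value at the root: -3*(5)^2 + 5*(5)^1 - 8 = (-75) + (25) + (-8) = -58; answer -58
Part III: R2 = -58; c = -36; f(2) = 1*(-49) + 2*(-36) = -121; iterating: f(2)=-121, f(3)=-219, f(4)=-461, f(5)=-899, f(6)=-1821, f(7)=-3619, f(8)=-7261, f(9)=-14499, f(10)=-29021, f(11)=-58019, f(12)=-116061, f(13)=-232099; answer -232099

-232099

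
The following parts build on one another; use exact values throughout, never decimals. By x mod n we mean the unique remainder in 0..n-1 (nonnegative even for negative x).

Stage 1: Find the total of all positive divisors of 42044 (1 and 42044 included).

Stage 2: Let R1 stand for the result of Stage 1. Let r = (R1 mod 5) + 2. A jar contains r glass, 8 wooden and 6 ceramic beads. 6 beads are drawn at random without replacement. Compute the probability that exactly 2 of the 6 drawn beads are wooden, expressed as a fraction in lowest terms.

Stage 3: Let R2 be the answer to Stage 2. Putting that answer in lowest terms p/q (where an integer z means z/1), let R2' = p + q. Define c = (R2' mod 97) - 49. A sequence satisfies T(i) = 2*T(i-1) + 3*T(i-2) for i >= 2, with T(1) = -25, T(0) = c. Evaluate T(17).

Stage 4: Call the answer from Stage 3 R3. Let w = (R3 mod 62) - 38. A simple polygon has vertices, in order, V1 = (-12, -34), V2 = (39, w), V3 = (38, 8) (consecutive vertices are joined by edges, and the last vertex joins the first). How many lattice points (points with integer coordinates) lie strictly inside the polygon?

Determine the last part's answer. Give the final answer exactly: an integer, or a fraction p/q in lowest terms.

352

Stage 1: 42044 = 2^2 * 23 * 457; sigma = (1 + 2 + 4) * (1 + 23) * (1 + 457) = 7 * 24 * 458 = 76944; answer 76944
Stage 2: R1 = 76944; r = 6; total draws C(20,6) = 38760; favorable C(8,2)*C(12,4) = 13860; P = 231/646; answer 231/646
Stage 3: R2 = 231/646; threaded value p + q = 877; c = -45; T(2) = 2*(-25) + 3*(-45) = -185; iterating: T(2)=-185, T(3)=-445, T(4)=-1445, T(5)=-4225, T(6)=-12785, T(7)=-38245, T(8)=-114845, T(9)=-344425, T(10)=-1033385, T(11)=-3100045, T(12)=-9300245, T(13)=-27900625, T(14)=-83701985, T(15)=-251105845, T(16)=-753317645, T(17)=-2259952825; answer -2259952825
Stage 4: R3 = -2259952825; w = 23; cross terms: (-12*23 - 39*-34)=1050, (39*8 - 38*23)=-562, (38*-34 - -12*8)=-1196; twice the area = |-708| = 708; area = 354; boundary points = 3 + 1 + 2 = 6; strictly interior points = area - boundary/2 + 1 = 352; answer 352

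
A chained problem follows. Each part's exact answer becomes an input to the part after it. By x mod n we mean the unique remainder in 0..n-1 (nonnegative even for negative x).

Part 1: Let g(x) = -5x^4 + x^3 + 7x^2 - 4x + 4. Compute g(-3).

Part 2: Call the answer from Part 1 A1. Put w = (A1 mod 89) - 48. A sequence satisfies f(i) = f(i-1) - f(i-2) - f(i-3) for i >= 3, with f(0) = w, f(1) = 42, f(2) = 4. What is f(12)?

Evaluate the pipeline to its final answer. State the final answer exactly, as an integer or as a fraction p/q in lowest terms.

Part 1: -5*(-3)^4 + 1*(-3)^3 + 7*(-3)^2 - 4*(-3)^1 + 4 = (-405) + (-27) + (63) + (12) + (4) = -353; answer -353
Part 2: A1 = -353; w = -45; f(3) = 1*(4) - 1*(42) - 1*(-45) = 7; iterating: f(3)=7, f(4)=-39, f(5)=-50, f(6)=-18, f(7)=71, f(8)=139, f(9)=86, f(10)=-124, f(11)=-349, f(12)=-311; answer -311

-311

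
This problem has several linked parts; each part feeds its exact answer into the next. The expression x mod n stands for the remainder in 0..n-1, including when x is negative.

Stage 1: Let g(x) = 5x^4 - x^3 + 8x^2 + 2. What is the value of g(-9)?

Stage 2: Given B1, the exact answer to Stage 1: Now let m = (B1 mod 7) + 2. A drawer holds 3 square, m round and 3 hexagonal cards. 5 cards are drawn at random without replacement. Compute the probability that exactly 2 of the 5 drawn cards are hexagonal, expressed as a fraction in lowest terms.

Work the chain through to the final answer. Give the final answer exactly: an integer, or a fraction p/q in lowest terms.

4/11

Stage 1: 5*(-9)^4 - 1*(-9)^3 + 8*(-9)^2 + 2 = (32805) + (729) + (648) + (2) = 34184; answer 34184
Stage 2: B1 = 34184; m = 5; total draws C(11,5) = 462; favorable C(3,2)*C(8,3) = 168; P = 4/11; answer 4/11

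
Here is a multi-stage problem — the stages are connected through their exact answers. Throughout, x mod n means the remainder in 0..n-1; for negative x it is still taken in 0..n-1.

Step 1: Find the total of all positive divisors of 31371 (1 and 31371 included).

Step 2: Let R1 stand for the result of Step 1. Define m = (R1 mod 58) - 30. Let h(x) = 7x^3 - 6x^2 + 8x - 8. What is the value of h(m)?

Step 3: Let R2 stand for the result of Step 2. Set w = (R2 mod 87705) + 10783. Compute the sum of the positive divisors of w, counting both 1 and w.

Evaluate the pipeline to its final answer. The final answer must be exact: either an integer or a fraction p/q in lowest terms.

Step 1: 31371 = 3 * 10457; sigma = (1 + 3) * (1 + 10457) = 4 * 10458 = 41832; answer 41832
Step 2: R1 = 41832; m = -16; 7*(-16)^3 - 6*(-16)^2 + 8*(-16)^1 - 8 = (-28672) + (-1536) + (-128) + (-8) = -30344; answer -30344
Step 3: R2 = -30344; w = 68144; 68144 = 2^4 * 4259; sigma = (1 + 2 + 4 + 8 + 16) * (1 + 4259) = 31 * 4260 = 132060; answer 132060

132060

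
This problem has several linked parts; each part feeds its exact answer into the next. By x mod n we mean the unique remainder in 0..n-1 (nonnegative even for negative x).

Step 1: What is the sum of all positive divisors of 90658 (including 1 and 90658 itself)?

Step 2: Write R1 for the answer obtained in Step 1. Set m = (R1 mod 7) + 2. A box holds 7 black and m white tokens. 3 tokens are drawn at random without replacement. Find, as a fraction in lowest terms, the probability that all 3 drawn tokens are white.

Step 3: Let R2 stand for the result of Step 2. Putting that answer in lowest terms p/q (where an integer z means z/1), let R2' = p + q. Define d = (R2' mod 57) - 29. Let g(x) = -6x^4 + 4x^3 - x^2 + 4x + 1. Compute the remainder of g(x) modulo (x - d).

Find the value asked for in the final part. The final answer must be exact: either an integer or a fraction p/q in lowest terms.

Step 1: 90658 = 2 * 45329; sigma = (1 + 2) * (1 + 45329) = 3 * 45330 = 135990; answer 135990
Step 2: R1 = 135990; m = 3; total draws C(10,3) = 120; favorable C(3,3) = 1; P = 1/120; answer 1/120
Step 3: R2 = 1/120; threaded value p + q = 121; d = -22; remainder = value at the root: -6*(-22)^4 + 4*(-22)^3 - 1*(-22)^2 + 4*(-22)^1 + 1 = (-1405536) + (-42592) + (-484) + (-88) + (1) = -1448699; answer -1448699

-1448699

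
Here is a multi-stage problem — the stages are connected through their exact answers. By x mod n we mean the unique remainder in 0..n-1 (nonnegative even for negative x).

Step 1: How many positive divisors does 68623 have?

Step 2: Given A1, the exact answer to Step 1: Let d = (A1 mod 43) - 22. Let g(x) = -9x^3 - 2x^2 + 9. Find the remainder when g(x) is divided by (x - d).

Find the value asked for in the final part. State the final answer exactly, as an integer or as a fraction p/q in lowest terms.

51849

Step 1: 68623 = 163 * 421; number of divisors = (1+1) * (1+1) = 4; answer 4
Step 2: A1 = 4; d = -18; remainder = value at the root: -9*(-18)^3 - 2*(-18)^2 + 9 = (52488) + (-648) + (9) = 51849; answer 51849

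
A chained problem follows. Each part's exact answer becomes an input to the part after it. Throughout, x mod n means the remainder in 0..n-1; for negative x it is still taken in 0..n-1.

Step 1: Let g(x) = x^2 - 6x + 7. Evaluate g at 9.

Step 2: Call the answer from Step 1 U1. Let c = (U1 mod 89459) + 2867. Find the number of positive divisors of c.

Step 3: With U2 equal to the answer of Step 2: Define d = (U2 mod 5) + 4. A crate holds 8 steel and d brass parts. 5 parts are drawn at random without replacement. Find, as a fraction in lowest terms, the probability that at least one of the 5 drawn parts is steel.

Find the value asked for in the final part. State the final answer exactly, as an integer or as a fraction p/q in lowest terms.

77/78

Step 1: 1*(9)^2 - 6*(9)^1 + 7 = (81) + (-54) + (7) = 34; answer 34
Step 2: U1 = 34; c = 2901; 2901 = 3 * 967; number of divisors = (1+1) * (1+1) = 4; answer 4
Step 3: U2 = 4; d = 8; total draws C(16,5) = 4368; complement C(8,5) = 56; favorable 4368 - 56 = 4312; P = 77/78; answer 77/78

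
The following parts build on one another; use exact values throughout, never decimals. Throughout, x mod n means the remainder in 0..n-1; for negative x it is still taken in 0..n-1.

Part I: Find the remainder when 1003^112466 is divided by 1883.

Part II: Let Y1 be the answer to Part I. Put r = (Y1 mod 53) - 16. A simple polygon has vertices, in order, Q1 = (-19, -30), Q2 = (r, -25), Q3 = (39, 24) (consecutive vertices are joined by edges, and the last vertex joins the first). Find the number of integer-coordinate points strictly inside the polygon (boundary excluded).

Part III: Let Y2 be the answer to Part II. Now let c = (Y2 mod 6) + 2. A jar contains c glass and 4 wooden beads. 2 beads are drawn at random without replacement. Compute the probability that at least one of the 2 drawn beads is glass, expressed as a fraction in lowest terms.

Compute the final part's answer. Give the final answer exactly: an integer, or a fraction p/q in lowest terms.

Part I: squarings mod 1883: 1003^1=1003, 1003^2=487, 1003^4=1794, 1003^8=389, 1003^16=681, 1003^32=543, 1003^64=1101, 1003^128=1432, 1003^256=37, 1003^512=1369, 1003^1024=576, 1003^2048=368, 1003^4096=1731, 1003^8192=508, 1003^16384=93, 1003^32768=1117, 1003^65536=1143; 1003^112466 = 1003^2 * 1003^16 * 1003^64 * 1003^256 * 1003^512 * 1003^1024 * 1003^4096 * 1003^8192 * 1003^32768 * 1003^65536 = 1138 (mod 1883); answer 1138
Part II: Y1 = 1138; r = 9; cross terms: (-19*-25 - 9*-30)=745, (9*24 - 39*-25)=1191, (39*-30 - -19*24)=-714; twice the area = |1222| = 1222; area = 611; boundary points = 1 + 1 + 2 = 4; strictly interior points = area - boundary/2 + 1 = 610; answer 610
Part III: Y2 = 610; c = 6; total draws C(10,2) = 45; complement C(4,2) = 6; favorable 45 - 6 = 39; P = 13/15; answer 13/15

13/15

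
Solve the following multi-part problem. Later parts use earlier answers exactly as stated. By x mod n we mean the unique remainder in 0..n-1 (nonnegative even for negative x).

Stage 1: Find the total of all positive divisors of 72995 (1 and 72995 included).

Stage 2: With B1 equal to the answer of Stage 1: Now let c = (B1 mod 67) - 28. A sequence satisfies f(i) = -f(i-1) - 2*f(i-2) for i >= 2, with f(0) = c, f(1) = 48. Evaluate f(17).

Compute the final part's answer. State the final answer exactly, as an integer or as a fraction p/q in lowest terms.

Stage 1: 72995 = 5 * 13 * 1123; sigma = (1 + 5) * (1 + 13) * (1 + 1123) = 6 * 14 * 1124 = 94416; answer 94416
Stage 2: B1 = 94416; c = -15; f(2) = -1*(48) - 2*(-15) = -18; iterating: f(2)=-18, f(3)=-78, f(4)=114, f(5)=42, f(6)=-270, f(7)=186, f(8)=354, f(9)=-726, f(10)=18, f(11)=1434, f(12)=-1470, f(13)=-1398, f(14)=4338, f(15)=-1542, f(16)=-7134, f(17)=10218; answer 10218

10218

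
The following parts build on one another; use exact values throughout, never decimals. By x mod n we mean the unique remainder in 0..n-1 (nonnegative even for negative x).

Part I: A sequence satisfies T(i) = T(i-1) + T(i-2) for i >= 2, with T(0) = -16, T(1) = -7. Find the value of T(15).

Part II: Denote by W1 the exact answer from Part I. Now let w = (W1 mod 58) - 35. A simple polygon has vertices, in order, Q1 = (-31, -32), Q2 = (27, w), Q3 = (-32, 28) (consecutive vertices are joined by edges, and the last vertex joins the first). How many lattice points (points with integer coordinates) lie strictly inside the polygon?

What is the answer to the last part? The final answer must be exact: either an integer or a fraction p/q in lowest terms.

1749

Part I: T(2) = 1*(-7) + 1*(-16) = -23; iterating: T(2)=-23, T(3)=-30, T(4)=-53, T(5)=-83, T(6)=-136, T(7)=-219, T(8)=-355, T(9)=-574, T(10)=-929, T(11)=-1503, T(12)=-2432, T(13)=-3935, T(14)=-6367, T(15)=-10302; answer -10302
Part II: W1 = -10302; w = -13; cross terms: (-31*-13 - 27*-32)=1267, (27*28 - -32*-13)=340, (-32*-32 - -31*28)=1892; twice the area = |3499| = 3499; area = 3499/2; boundary points = 1 + 1 + 1 = 3; strictly interior points = area - boundary/2 + 1 = 1749; answer 1749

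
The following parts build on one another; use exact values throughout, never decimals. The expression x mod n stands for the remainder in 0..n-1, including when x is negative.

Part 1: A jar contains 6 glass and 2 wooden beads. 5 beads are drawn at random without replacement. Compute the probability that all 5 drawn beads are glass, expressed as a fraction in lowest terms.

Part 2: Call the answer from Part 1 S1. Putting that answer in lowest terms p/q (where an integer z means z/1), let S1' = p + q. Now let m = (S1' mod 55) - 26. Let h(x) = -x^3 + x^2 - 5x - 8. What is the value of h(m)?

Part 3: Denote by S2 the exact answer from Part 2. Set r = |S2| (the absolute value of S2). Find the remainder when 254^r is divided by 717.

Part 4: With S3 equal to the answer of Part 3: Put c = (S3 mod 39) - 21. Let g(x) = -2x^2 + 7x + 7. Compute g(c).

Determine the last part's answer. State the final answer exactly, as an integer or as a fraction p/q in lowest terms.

-848

Part 1: total draws C(8,5) = 56; favorable C(6,5) = 6; P = 3/28; answer 3/28
Part 2: S1 = 3/28; threaded value p + q = 31; m = 5; -1*(5)^3 + 1*(5)^2 - 5*(5)^1 - 8 = (-125) + (25) + (-25) + (-8) = -133; answer -133
Part 3: S2 = -133; r = 133; squarings mod 717: 254^1=254, 254^2=703, 254^4=196, 254^8=415, 254^16=145, 254^32=232, 254^64=49, 254^128=250; 254^133 = 254^1 * 254^4 * 254^128 = 314 (mod 717); answer 314
Part 4: S3 = 314; c = -19; -2*(-19)^2 + 7*(-19)^1 + 7 = (-722) + (-133) + (7) = -848; answer -848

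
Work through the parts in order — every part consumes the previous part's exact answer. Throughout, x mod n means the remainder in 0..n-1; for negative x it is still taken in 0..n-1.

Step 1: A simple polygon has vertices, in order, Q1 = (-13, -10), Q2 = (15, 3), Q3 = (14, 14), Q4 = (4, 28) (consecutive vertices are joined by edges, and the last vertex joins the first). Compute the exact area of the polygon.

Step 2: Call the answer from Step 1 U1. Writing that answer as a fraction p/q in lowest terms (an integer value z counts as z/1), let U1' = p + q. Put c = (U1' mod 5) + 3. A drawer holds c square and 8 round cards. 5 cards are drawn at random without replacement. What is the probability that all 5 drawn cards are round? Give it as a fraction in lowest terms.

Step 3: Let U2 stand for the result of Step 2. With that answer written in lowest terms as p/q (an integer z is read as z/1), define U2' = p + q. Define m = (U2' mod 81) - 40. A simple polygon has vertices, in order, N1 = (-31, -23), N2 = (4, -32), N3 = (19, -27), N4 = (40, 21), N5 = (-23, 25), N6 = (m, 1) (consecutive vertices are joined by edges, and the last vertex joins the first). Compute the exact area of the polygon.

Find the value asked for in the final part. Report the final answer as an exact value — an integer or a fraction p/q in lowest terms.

Step 1: cross terms: (-13*3 - 15*-10)=111, (15*14 - 14*3)=168, (14*28 - 4*14)=336, (4*-10 - -13*28)=324; twice the area = |939| = 939; area = 939/2; answer 939/2
Step 2: U1 = 939/2; threaded value p + q = 941; c = 4; total draws C(12,5) = 792; favorable C(8,5) = 56; P = 7/99; answer 7/99
Step 3: U2 = 7/99; threaded value p + q = 106; m = -15; cross terms: (-31*-32 - 4*-23)=1084, (4*-27 - 19*-32)=500, (19*21 - 40*-27)=1479, (40*25 - -23*21)=1483, (-23*1 - -15*25)=352, (-15*-23 - -31*1)=376; twice the area = |5274| = 5274; area = 2637; answer 2637

2637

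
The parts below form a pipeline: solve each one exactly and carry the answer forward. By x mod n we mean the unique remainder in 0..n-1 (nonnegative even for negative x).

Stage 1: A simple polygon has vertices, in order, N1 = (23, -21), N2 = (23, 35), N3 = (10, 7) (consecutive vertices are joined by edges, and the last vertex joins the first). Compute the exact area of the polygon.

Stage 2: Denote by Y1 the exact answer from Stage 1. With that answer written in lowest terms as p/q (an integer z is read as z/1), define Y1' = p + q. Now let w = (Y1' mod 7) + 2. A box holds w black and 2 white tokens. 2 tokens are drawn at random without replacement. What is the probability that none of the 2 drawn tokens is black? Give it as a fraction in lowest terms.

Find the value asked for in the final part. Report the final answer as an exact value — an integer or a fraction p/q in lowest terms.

1/10

Stage 1: cross terms: (23*35 - 23*-21)=1288, (23*7 - 10*35)=-189, (10*-21 - 23*7)=-371; twice the area = |728| = 728; area = 364; answer 364
Stage 2: Y1 = 364; threaded value p + q = 365; w = 3; total draws C(5,2) = 10; favorable C(2,2) = 1; P = 1/10; answer 1/10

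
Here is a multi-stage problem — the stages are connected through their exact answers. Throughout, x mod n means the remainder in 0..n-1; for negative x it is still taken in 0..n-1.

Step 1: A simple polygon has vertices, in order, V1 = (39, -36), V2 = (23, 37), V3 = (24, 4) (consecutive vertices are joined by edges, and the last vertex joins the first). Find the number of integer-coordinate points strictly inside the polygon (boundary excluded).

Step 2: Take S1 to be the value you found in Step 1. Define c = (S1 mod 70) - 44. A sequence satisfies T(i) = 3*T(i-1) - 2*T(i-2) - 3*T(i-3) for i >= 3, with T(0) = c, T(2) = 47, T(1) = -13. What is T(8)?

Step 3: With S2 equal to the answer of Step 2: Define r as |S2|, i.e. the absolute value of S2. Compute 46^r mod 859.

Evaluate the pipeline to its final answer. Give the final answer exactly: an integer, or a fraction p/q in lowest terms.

Step 1: cross terms: (39*37 - 23*-36)=2271, (23*4 - 24*37)=-796, (24*-36 - 39*4)=-1020; twice the area = |455| = 455; area = 455/2; boundary points = 1 + 1 + 5 = 7; strictly interior points = area - boundary/2 + 1 = 225; answer 225
Step 2: S1 = 225; c = -29; T(3) = 3*(47) - 2*(-13) - 3*(-29) = 254; iterating: T(3)=254, T(4)=707, T(5)=1472, T(6)=2240, T(7)=1655, T(8)=-3931; answer -3931
Step 3: S2 = -3931; r = 3931; squarings mod 859: 46^1=46, 46^2=398, 46^4=348, 46^8=844, 46^16=225, 46^32=803, 46^64=559, 46^128=664, 46^256=229, 46^512=42, 46^1024=46, 46^2048=398; 46^3931 = 46^1 * 46^2 * 46^8 * 46^16 * 46^64 * 46^256 * 46^512 * 46^1024 * 46^2048 = 348 (mod 859); answer 348

348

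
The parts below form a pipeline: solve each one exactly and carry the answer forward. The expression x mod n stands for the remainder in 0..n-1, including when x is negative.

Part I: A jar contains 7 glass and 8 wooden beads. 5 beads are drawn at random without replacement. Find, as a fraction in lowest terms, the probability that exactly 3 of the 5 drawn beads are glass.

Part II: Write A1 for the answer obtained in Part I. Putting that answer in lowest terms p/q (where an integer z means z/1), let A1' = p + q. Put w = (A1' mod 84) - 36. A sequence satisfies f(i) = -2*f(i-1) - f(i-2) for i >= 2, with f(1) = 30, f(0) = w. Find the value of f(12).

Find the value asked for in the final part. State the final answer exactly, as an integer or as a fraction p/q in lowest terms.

Part I: total draws C(15,5) = 3003; favorable C(7,3)*C(8,2) = 980; P = 140/429; answer 140/429
Part II: A1 = 140/429; threaded value p + q = 569; w = 29; f(2) = -2*(30) - 1*(29) = -89; iterating: f(2)=-89, f(3)=148, f(4)=-207, f(5)=266, f(6)=-325, f(7)=384, f(8)=-443, f(9)=502, f(10)=-561, f(11)=620, f(12)=-679; answer -679

-679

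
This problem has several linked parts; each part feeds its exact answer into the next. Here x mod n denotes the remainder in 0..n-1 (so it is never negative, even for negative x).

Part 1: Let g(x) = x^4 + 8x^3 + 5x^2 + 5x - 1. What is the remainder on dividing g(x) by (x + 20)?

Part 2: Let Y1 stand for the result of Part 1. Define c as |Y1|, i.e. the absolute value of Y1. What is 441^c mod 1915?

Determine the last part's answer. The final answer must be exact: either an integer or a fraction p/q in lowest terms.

Part 1: remainder = value at the root: 1*(-20)^4 + 8*(-20)^3 + 5*(-20)^2 + 5*(-20)^1 - 1 = (160000) + (-64000) + (2000) + (-100) + (-1) = 97899; answer 97899
Part 2: Y1 = 97899; c = 97899; squarings mod 1915: 441^1=441, 441^2=1066, 441^4=761, 441^8=791, 441^16=1391, 441^32=731, 441^64=76, 441^128=31, 441^256=961, 441^512=491, 441^1024=1706, 441^2048=1551, 441^4096=361, 441^8192=101, 441^16384=626, 441^32768=1216, 441^65536=276; 441^97899 = 441^1 * 441^2 * 441^8 * 441^32 * 441^64 * 441^512 * 441^1024 * 441^2048 * 441^4096 * 441^8192 * 441^16384 * 441^65536 = 1216 (mod 1915); answer 1216

1216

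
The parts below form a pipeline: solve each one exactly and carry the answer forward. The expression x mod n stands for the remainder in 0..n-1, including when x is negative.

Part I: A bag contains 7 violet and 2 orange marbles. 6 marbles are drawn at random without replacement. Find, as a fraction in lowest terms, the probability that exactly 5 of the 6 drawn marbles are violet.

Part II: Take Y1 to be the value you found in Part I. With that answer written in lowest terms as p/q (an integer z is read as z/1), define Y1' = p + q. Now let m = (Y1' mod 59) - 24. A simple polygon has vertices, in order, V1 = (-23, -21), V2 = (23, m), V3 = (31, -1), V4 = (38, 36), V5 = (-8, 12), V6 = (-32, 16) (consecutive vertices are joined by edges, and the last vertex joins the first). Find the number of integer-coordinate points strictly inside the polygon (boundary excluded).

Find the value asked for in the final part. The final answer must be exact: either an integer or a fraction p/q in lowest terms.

Part I: total draws C(9,6) = 84; favorable C(7,5)*C(2,1) = 42; P = 1/2; answer 1/2
Part II: Y1 = 1/2; threaded value p + q = 3; m = -21; cross terms: (-23*-21 - 23*-21)=966, (23*-1 - 31*-21)=628, (31*36 - 38*-1)=1154, (38*12 - -8*36)=744, (-8*16 - -32*12)=256, (-32*-21 - -23*16)=1040; twice the area = |4788| = 4788; area = 2394; boundary points = 46 + 4 + 1 + 2 + 4 + 1 = 58; strictly interior points = area - boundary/2 + 1 = 2366; answer 2366

2366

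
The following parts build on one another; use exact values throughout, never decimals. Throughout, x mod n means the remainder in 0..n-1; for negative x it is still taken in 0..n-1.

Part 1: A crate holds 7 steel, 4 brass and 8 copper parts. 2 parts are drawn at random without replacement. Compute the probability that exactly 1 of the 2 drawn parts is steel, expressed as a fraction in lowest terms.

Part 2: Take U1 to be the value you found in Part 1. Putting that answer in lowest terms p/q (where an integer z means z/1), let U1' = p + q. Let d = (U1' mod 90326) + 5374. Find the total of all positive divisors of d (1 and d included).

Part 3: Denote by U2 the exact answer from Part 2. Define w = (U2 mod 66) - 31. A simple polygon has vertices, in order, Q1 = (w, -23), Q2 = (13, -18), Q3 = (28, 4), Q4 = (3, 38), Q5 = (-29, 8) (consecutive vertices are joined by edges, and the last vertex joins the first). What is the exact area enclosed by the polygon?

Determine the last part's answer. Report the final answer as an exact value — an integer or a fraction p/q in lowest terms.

Part 1: total draws C(19,2) = 171; favorable C(7,1)*C(12,1) = 84; P = 28/57; answer 28/57
Part 2: U1 = 28/57; threaded value p + q = 85; d = 5459; 5459 = 53 * 103; sigma = (1 + 53) * (1 + 103) = 54 * 104 = 5616; answer 5616
Part 3: U2 = 5616; w = -25; cross terms: (-25*-18 - 13*-23)=749, (13*4 - 28*-18)=556, (28*38 - 3*4)=1052, (3*8 - -29*38)=1126, (-29*-23 - -25*8)=867; twice the area = |4350| = 4350; area = 2175; answer 2175

2175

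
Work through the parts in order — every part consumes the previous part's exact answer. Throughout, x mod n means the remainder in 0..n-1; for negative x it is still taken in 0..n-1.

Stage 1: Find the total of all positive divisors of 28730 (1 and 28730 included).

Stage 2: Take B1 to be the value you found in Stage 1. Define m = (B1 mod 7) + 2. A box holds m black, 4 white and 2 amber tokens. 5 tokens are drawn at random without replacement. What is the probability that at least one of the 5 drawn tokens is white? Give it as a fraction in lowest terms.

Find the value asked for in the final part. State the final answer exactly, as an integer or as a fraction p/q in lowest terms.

41/42

Stage 1: 28730 = 2 * 5 * 13^2 * 17; sigma = (1 + 2) * (1 + 5) * (1 + 13 + 169) * (1 + 17) = 3 * 6 * 183 * 18 = 59292; answer 59292
Stage 2: B1 = 59292; m = 4; total draws C(10,5) = 252; complement C(6,5) = 6; favorable 252 - 6 = 246; P = 41/42; answer 41/42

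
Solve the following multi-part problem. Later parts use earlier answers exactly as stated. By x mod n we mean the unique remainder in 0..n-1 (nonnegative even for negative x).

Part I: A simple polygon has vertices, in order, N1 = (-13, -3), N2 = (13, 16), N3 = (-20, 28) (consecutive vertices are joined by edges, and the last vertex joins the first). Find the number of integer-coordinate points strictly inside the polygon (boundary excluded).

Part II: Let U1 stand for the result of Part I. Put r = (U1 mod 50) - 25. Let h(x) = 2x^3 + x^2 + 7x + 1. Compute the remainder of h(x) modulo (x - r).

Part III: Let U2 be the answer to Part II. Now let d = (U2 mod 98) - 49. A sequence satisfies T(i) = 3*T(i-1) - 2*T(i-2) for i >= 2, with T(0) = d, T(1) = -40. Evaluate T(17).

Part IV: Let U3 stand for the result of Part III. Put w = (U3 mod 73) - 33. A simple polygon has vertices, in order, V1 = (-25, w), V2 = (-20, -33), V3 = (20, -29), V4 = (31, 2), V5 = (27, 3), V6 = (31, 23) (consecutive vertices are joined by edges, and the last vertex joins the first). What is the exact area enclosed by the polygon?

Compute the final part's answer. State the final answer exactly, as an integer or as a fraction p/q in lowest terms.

Part I: cross terms: (-13*16 - 13*-3)=-169, (13*28 - -20*16)=684, (-20*-3 - -13*28)=424; twice the area = |939| = 939; area = 939/2; boundary points = 1 + 3 + 1 = 5; strictly interior points = area - boundary/2 + 1 = 468; answer 468
Part II: U1 = 468; r = -7; remainder = value at the root: 2*(-7)^3 + 1*(-7)^2 + 7*(-7)^1 + 1 = (-686) + (49) + (-49) + (1) = -685; answer -685
Part III: U2 = -685; d = -48; T(2) = 3*(-40) - 2*(-48) = -24; iterating: T(2)=-24, T(3)=8, T(4)=72, T(5)=200, T(6)=456, T(7)=968, T(8)=1992, T(9)=4040, T(10)=8136, T(11)=16328, T(12)=32712, T(13)=65480, T(14)=131016, T(15)=262088, T(16)=524232, T(17)=1048520; answer 1048520
Part IV: U3 = 1048520; w = -12; cross terms: (-25*-33 - -20*-12)=585, (-20*-29 - 20*-33)=1240, (20*2 - 31*-29)=939, (31*3 - 27*2)=39, (27*23 - 31*3)=528, (31*-12 - -25*23)=203; twice the area = |3534| = 3534; area = 1767; answer 1767

1767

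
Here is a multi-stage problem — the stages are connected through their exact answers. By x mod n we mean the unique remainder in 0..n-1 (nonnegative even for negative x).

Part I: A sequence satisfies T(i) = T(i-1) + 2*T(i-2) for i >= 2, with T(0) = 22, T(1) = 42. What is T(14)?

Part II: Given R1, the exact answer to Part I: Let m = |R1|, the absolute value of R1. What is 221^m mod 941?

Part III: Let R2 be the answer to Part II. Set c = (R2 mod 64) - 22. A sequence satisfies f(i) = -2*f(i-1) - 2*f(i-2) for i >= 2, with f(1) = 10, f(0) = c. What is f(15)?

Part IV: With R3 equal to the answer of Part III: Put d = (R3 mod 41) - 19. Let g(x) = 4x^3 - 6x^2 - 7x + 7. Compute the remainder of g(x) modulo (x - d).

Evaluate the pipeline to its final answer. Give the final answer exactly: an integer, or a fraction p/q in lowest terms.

Part I: T(2) = 1*(42) + 2*(22) = 86; iterating: T(2)=86, T(3)=170, T(4)=342, T(5)=682, T(6)=1366, T(7)=2730, T(8)=5462, T(9)=10922, T(10)=21846, T(11)=43690, T(12)=87382, T(13)=174762, T(14)=349526; answer 349526
Part II: R1 = 349526; m = 349526; squarings mod 941: 221^1=221, 221^2=850, 221^4=753, 221^8=527, 221^16=134, 221^32=77, 221^64=283, 221^128=104, 221^256=465, 221^512=736, 221^1024=621, 221^2048=772, 221^4096=331, 221^8192=405, 221^16384=291, 221^32768=932, 221^65536=81, 221^131072=915, 221^262144=676; 221^349526 = 221^2 * 221^4 * 221^16 * 221^64 * 221^256 * 221^1024 * 221^4096 * 221^16384 * 221^65536 * 221^262144 = 216 (mod 941); answer 216
Part III: R2 = 216; c = 2; f(2) = -2*(10) - 2*(2) = -24; iterating: f(2)=-24, f(3)=28, f(4)=-8, f(5)=-40, f(6)=96, f(7)=-112, f(8)=32, f(9)=160, f(10)=-384, f(11)=448, f(12)=-128, f(13)=-640, f(14)=1536, f(15)=-1792; answer -1792
Part IV: R3 = -1792; d = -7; remainder = value at the root: 4*(-7)^3 - 6*(-7)^2 - 7*(-7)^1 + 7 = (-1372) + (-294) + (49) + (7) = -1610; answer -1610

-1610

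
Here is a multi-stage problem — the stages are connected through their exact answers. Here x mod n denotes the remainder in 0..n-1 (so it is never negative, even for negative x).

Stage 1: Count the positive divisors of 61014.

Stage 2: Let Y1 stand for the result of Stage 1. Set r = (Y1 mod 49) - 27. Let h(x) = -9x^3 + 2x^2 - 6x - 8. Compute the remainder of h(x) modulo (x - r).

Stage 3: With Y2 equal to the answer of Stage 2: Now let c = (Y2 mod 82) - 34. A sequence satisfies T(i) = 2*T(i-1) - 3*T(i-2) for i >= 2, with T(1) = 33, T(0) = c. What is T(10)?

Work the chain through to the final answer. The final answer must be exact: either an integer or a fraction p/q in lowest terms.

Stage 1: 61014 = 2 * 3 * 10169; number of divisors = (1+1) * (1+1) * (1+1) = 8; answer 8
Stage 2: Y1 = 8; r = -19; remainder = value at the root: -9*(-19)^3 + 2*(-19)^2 - 6*(-19)^1 - 8 = (61731) + (722) + (114) + (-8) = 62559; answer 62559
Stage 3: Y2 = 62559; c = 41; T(2) = 2*(33) - 3*(41) = -57; iterating: T(2)=-57, T(3)=-213, T(4)=-255, T(5)=129, T(6)=1023, T(7)=1659, T(8)=249, T(9)=-4479, T(10)=-9705; answer -9705

-9705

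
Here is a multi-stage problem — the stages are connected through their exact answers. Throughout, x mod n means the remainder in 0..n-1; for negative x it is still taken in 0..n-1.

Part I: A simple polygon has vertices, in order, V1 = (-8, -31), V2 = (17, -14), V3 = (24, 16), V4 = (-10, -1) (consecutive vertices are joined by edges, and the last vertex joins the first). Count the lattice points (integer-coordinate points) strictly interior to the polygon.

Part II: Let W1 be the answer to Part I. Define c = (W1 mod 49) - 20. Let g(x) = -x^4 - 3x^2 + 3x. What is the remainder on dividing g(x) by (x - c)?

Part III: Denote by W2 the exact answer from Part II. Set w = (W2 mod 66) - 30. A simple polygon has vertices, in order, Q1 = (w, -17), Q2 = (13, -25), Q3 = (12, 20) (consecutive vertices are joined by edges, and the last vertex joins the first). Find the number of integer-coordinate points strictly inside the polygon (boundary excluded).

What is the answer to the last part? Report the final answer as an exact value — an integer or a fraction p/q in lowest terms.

Part I: cross terms: (-8*-14 - 17*-31)=639, (17*16 - 24*-14)=608, (24*-1 - -10*16)=136, (-10*-31 - -8*-1)=302; twice the area = |1685| = 1685; area = 1685/2; boundary points = 1 + 1 + 17 + 2 = 21; strictly interior points = area - boundary/2 + 1 = 833; answer 833
Part II: W1 = 833; c = -20; remainder = value at the root: -1*(-20)^4 - 3*(-20)^2 + 3*(-20)^1 = (-160000) + (-1200) + (-60) = -161260; answer -161260
Part III: W2 = -161260; w = 14; cross terms: (14*-25 - 13*-17)=-129, (13*20 - 12*-25)=560, (12*-17 - 14*20)=-484; twice the area = |-53| = 53; area = 53/2; boundary points = 1 + 1 + 1 = 3; strictly interior points = area - boundary/2 + 1 = 26; answer 26

26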